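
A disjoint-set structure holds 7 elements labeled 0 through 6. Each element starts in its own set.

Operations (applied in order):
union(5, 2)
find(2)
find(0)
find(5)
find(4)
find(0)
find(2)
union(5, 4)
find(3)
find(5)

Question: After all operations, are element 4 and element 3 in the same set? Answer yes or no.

Step 1: union(5, 2) -> merged; set of 5 now {2, 5}
Step 2: find(2) -> no change; set of 2 is {2, 5}
Step 3: find(0) -> no change; set of 0 is {0}
Step 4: find(5) -> no change; set of 5 is {2, 5}
Step 5: find(4) -> no change; set of 4 is {4}
Step 6: find(0) -> no change; set of 0 is {0}
Step 7: find(2) -> no change; set of 2 is {2, 5}
Step 8: union(5, 4) -> merged; set of 5 now {2, 4, 5}
Step 9: find(3) -> no change; set of 3 is {3}
Step 10: find(5) -> no change; set of 5 is {2, 4, 5}
Set of 4: {2, 4, 5}; 3 is not a member.

Answer: no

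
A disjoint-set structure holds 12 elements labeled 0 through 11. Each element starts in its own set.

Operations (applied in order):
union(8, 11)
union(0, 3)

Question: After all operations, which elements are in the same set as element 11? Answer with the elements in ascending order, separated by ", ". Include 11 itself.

Answer: 8, 11

Derivation:
Step 1: union(8, 11) -> merged; set of 8 now {8, 11}
Step 2: union(0, 3) -> merged; set of 0 now {0, 3}
Component of 11: {8, 11}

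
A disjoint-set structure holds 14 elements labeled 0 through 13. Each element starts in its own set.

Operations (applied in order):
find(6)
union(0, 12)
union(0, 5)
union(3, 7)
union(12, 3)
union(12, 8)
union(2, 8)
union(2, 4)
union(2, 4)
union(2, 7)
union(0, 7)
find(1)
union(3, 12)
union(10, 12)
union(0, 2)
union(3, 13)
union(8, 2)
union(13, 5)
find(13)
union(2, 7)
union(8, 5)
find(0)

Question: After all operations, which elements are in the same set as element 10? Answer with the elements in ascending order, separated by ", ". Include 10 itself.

Answer: 0, 2, 3, 4, 5, 7, 8, 10, 12, 13

Derivation:
Step 1: find(6) -> no change; set of 6 is {6}
Step 2: union(0, 12) -> merged; set of 0 now {0, 12}
Step 3: union(0, 5) -> merged; set of 0 now {0, 5, 12}
Step 4: union(3, 7) -> merged; set of 3 now {3, 7}
Step 5: union(12, 3) -> merged; set of 12 now {0, 3, 5, 7, 12}
Step 6: union(12, 8) -> merged; set of 12 now {0, 3, 5, 7, 8, 12}
Step 7: union(2, 8) -> merged; set of 2 now {0, 2, 3, 5, 7, 8, 12}
Step 8: union(2, 4) -> merged; set of 2 now {0, 2, 3, 4, 5, 7, 8, 12}
Step 9: union(2, 4) -> already same set; set of 2 now {0, 2, 3, 4, 5, 7, 8, 12}
Step 10: union(2, 7) -> already same set; set of 2 now {0, 2, 3, 4, 5, 7, 8, 12}
Step 11: union(0, 7) -> already same set; set of 0 now {0, 2, 3, 4, 5, 7, 8, 12}
Step 12: find(1) -> no change; set of 1 is {1}
Step 13: union(3, 12) -> already same set; set of 3 now {0, 2, 3, 4, 5, 7, 8, 12}
Step 14: union(10, 12) -> merged; set of 10 now {0, 2, 3, 4, 5, 7, 8, 10, 12}
Step 15: union(0, 2) -> already same set; set of 0 now {0, 2, 3, 4, 5, 7, 8, 10, 12}
Step 16: union(3, 13) -> merged; set of 3 now {0, 2, 3, 4, 5, 7, 8, 10, 12, 13}
Step 17: union(8, 2) -> already same set; set of 8 now {0, 2, 3, 4, 5, 7, 8, 10, 12, 13}
Step 18: union(13, 5) -> already same set; set of 13 now {0, 2, 3, 4, 5, 7, 8, 10, 12, 13}
Step 19: find(13) -> no change; set of 13 is {0, 2, 3, 4, 5, 7, 8, 10, 12, 13}
Step 20: union(2, 7) -> already same set; set of 2 now {0, 2, 3, 4, 5, 7, 8, 10, 12, 13}
Step 21: union(8, 5) -> already same set; set of 8 now {0, 2, 3, 4, 5, 7, 8, 10, 12, 13}
Step 22: find(0) -> no change; set of 0 is {0, 2, 3, 4, 5, 7, 8, 10, 12, 13}
Component of 10: {0, 2, 3, 4, 5, 7, 8, 10, 12, 13}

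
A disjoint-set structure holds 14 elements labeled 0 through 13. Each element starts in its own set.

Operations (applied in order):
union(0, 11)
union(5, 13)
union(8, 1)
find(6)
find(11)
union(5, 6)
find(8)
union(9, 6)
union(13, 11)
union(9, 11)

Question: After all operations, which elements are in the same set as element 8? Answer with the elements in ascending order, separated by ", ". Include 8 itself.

Answer: 1, 8

Derivation:
Step 1: union(0, 11) -> merged; set of 0 now {0, 11}
Step 2: union(5, 13) -> merged; set of 5 now {5, 13}
Step 3: union(8, 1) -> merged; set of 8 now {1, 8}
Step 4: find(6) -> no change; set of 6 is {6}
Step 5: find(11) -> no change; set of 11 is {0, 11}
Step 6: union(5, 6) -> merged; set of 5 now {5, 6, 13}
Step 7: find(8) -> no change; set of 8 is {1, 8}
Step 8: union(9, 6) -> merged; set of 9 now {5, 6, 9, 13}
Step 9: union(13, 11) -> merged; set of 13 now {0, 5, 6, 9, 11, 13}
Step 10: union(9, 11) -> already same set; set of 9 now {0, 5, 6, 9, 11, 13}
Component of 8: {1, 8}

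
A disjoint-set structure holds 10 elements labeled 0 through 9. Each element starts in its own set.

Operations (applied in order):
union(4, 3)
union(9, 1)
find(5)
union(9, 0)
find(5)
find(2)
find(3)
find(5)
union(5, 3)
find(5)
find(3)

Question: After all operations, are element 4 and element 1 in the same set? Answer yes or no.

Answer: no

Derivation:
Step 1: union(4, 3) -> merged; set of 4 now {3, 4}
Step 2: union(9, 1) -> merged; set of 9 now {1, 9}
Step 3: find(5) -> no change; set of 5 is {5}
Step 4: union(9, 0) -> merged; set of 9 now {0, 1, 9}
Step 5: find(5) -> no change; set of 5 is {5}
Step 6: find(2) -> no change; set of 2 is {2}
Step 7: find(3) -> no change; set of 3 is {3, 4}
Step 8: find(5) -> no change; set of 5 is {5}
Step 9: union(5, 3) -> merged; set of 5 now {3, 4, 5}
Step 10: find(5) -> no change; set of 5 is {3, 4, 5}
Step 11: find(3) -> no change; set of 3 is {3, 4, 5}
Set of 4: {3, 4, 5}; 1 is not a member.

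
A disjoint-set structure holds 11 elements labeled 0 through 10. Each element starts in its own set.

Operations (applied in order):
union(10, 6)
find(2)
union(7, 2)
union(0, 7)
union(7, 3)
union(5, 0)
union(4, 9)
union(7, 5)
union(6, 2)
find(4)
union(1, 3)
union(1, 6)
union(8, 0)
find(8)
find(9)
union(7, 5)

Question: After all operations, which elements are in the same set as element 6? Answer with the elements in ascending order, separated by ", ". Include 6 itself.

Answer: 0, 1, 2, 3, 5, 6, 7, 8, 10

Derivation:
Step 1: union(10, 6) -> merged; set of 10 now {6, 10}
Step 2: find(2) -> no change; set of 2 is {2}
Step 3: union(7, 2) -> merged; set of 7 now {2, 7}
Step 4: union(0, 7) -> merged; set of 0 now {0, 2, 7}
Step 5: union(7, 3) -> merged; set of 7 now {0, 2, 3, 7}
Step 6: union(5, 0) -> merged; set of 5 now {0, 2, 3, 5, 7}
Step 7: union(4, 9) -> merged; set of 4 now {4, 9}
Step 8: union(7, 5) -> already same set; set of 7 now {0, 2, 3, 5, 7}
Step 9: union(6, 2) -> merged; set of 6 now {0, 2, 3, 5, 6, 7, 10}
Step 10: find(4) -> no change; set of 4 is {4, 9}
Step 11: union(1, 3) -> merged; set of 1 now {0, 1, 2, 3, 5, 6, 7, 10}
Step 12: union(1, 6) -> already same set; set of 1 now {0, 1, 2, 3, 5, 6, 7, 10}
Step 13: union(8, 0) -> merged; set of 8 now {0, 1, 2, 3, 5, 6, 7, 8, 10}
Step 14: find(8) -> no change; set of 8 is {0, 1, 2, 3, 5, 6, 7, 8, 10}
Step 15: find(9) -> no change; set of 9 is {4, 9}
Step 16: union(7, 5) -> already same set; set of 7 now {0, 1, 2, 3, 5, 6, 7, 8, 10}
Component of 6: {0, 1, 2, 3, 5, 6, 7, 8, 10}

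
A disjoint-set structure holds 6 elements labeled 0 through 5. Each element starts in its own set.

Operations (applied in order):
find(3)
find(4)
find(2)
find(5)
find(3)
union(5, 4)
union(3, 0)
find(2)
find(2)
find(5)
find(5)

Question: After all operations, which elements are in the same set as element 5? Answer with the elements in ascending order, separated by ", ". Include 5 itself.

Answer: 4, 5

Derivation:
Step 1: find(3) -> no change; set of 3 is {3}
Step 2: find(4) -> no change; set of 4 is {4}
Step 3: find(2) -> no change; set of 2 is {2}
Step 4: find(5) -> no change; set of 5 is {5}
Step 5: find(3) -> no change; set of 3 is {3}
Step 6: union(5, 4) -> merged; set of 5 now {4, 5}
Step 7: union(3, 0) -> merged; set of 3 now {0, 3}
Step 8: find(2) -> no change; set of 2 is {2}
Step 9: find(2) -> no change; set of 2 is {2}
Step 10: find(5) -> no change; set of 5 is {4, 5}
Step 11: find(5) -> no change; set of 5 is {4, 5}
Component of 5: {4, 5}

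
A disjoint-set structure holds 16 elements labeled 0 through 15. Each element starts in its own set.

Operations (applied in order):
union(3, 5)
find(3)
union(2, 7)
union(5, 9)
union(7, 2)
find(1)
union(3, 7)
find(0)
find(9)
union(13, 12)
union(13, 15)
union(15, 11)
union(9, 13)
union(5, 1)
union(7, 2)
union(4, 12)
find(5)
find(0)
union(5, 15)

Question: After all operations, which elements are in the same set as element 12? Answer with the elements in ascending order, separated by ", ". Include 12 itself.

Answer: 1, 2, 3, 4, 5, 7, 9, 11, 12, 13, 15

Derivation:
Step 1: union(3, 5) -> merged; set of 3 now {3, 5}
Step 2: find(3) -> no change; set of 3 is {3, 5}
Step 3: union(2, 7) -> merged; set of 2 now {2, 7}
Step 4: union(5, 9) -> merged; set of 5 now {3, 5, 9}
Step 5: union(7, 2) -> already same set; set of 7 now {2, 7}
Step 6: find(1) -> no change; set of 1 is {1}
Step 7: union(3, 7) -> merged; set of 3 now {2, 3, 5, 7, 9}
Step 8: find(0) -> no change; set of 0 is {0}
Step 9: find(9) -> no change; set of 9 is {2, 3, 5, 7, 9}
Step 10: union(13, 12) -> merged; set of 13 now {12, 13}
Step 11: union(13, 15) -> merged; set of 13 now {12, 13, 15}
Step 12: union(15, 11) -> merged; set of 15 now {11, 12, 13, 15}
Step 13: union(9, 13) -> merged; set of 9 now {2, 3, 5, 7, 9, 11, 12, 13, 15}
Step 14: union(5, 1) -> merged; set of 5 now {1, 2, 3, 5, 7, 9, 11, 12, 13, 15}
Step 15: union(7, 2) -> already same set; set of 7 now {1, 2, 3, 5, 7, 9, 11, 12, 13, 15}
Step 16: union(4, 12) -> merged; set of 4 now {1, 2, 3, 4, 5, 7, 9, 11, 12, 13, 15}
Step 17: find(5) -> no change; set of 5 is {1, 2, 3, 4, 5, 7, 9, 11, 12, 13, 15}
Step 18: find(0) -> no change; set of 0 is {0}
Step 19: union(5, 15) -> already same set; set of 5 now {1, 2, 3, 4, 5, 7, 9, 11, 12, 13, 15}
Component of 12: {1, 2, 3, 4, 5, 7, 9, 11, 12, 13, 15}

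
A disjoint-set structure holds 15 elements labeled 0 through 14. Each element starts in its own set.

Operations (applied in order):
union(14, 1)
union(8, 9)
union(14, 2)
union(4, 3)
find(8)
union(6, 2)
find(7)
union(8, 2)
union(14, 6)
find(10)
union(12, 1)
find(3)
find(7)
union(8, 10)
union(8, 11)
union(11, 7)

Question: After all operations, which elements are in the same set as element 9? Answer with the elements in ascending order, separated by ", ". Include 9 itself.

Step 1: union(14, 1) -> merged; set of 14 now {1, 14}
Step 2: union(8, 9) -> merged; set of 8 now {8, 9}
Step 3: union(14, 2) -> merged; set of 14 now {1, 2, 14}
Step 4: union(4, 3) -> merged; set of 4 now {3, 4}
Step 5: find(8) -> no change; set of 8 is {8, 9}
Step 6: union(6, 2) -> merged; set of 6 now {1, 2, 6, 14}
Step 7: find(7) -> no change; set of 7 is {7}
Step 8: union(8, 2) -> merged; set of 8 now {1, 2, 6, 8, 9, 14}
Step 9: union(14, 6) -> already same set; set of 14 now {1, 2, 6, 8, 9, 14}
Step 10: find(10) -> no change; set of 10 is {10}
Step 11: union(12, 1) -> merged; set of 12 now {1, 2, 6, 8, 9, 12, 14}
Step 12: find(3) -> no change; set of 3 is {3, 4}
Step 13: find(7) -> no change; set of 7 is {7}
Step 14: union(8, 10) -> merged; set of 8 now {1, 2, 6, 8, 9, 10, 12, 14}
Step 15: union(8, 11) -> merged; set of 8 now {1, 2, 6, 8, 9, 10, 11, 12, 14}
Step 16: union(11, 7) -> merged; set of 11 now {1, 2, 6, 7, 8, 9, 10, 11, 12, 14}
Component of 9: {1, 2, 6, 7, 8, 9, 10, 11, 12, 14}

Answer: 1, 2, 6, 7, 8, 9, 10, 11, 12, 14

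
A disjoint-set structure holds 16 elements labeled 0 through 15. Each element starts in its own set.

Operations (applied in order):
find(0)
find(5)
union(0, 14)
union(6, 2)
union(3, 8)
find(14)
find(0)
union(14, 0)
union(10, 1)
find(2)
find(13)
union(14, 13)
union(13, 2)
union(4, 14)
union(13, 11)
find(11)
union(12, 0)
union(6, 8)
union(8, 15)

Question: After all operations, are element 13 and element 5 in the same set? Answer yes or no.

Step 1: find(0) -> no change; set of 0 is {0}
Step 2: find(5) -> no change; set of 5 is {5}
Step 3: union(0, 14) -> merged; set of 0 now {0, 14}
Step 4: union(6, 2) -> merged; set of 6 now {2, 6}
Step 5: union(3, 8) -> merged; set of 3 now {3, 8}
Step 6: find(14) -> no change; set of 14 is {0, 14}
Step 7: find(0) -> no change; set of 0 is {0, 14}
Step 8: union(14, 0) -> already same set; set of 14 now {0, 14}
Step 9: union(10, 1) -> merged; set of 10 now {1, 10}
Step 10: find(2) -> no change; set of 2 is {2, 6}
Step 11: find(13) -> no change; set of 13 is {13}
Step 12: union(14, 13) -> merged; set of 14 now {0, 13, 14}
Step 13: union(13, 2) -> merged; set of 13 now {0, 2, 6, 13, 14}
Step 14: union(4, 14) -> merged; set of 4 now {0, 2, 4, 6, 13, 14}
Step 15: union(13, 11) -> merged; set of 13 now {0, 2, 4, 6, 11, 13, 14}
Step 16: find(11) -> no change; set of 11 is {0, 2, 4, 6, 11, 13, 14}
Step 17: union(12, 0) -> merged; set of 12 now {0, 2, 4, 6, 11, 12, 13, 14}
Step 18: union(6, 8) -> merged; set of 6 now {0, 2, 3, 4, 6, 8, 11, 12, 13, 14}
Step 19: union(8, 15) -> merged; set of 8 now {0, 2, 3, 4, 6, 8, 11, 12, 13, 14, 15}
Set of 13: {0, 2, 3, 4, 6, 8, 11, 12, 13, 14, 15}; 5 is not a member.

Answer: no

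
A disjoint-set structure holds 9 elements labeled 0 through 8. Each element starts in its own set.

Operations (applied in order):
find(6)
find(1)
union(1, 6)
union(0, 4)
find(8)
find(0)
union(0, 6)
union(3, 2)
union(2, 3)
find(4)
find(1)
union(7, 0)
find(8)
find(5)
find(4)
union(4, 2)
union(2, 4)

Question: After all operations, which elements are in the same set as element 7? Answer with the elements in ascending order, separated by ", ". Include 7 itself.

Answer: 0, 1, 2, 3, 4, 6, 7

Derivation:
Step 1: find(6) -> no change; set of 6 is {6}
Step 2: find(1) -> no change; set of 1 is {1}
Step 3: union(1, 6) -> merged; set of 1 now {1, 6}
Step 4: union(0, 4) -> merged; set of 0 now {0, 4}
Step 5: find(8) -> no change; set of 8 is {8}
Step 6: find(0) -> no change; set of 0 is {0, 4}
Step 7: union(0, 6) -> merged; set of 0 now {0, 1, 4, 6}
Step 8: union(3, 2) -> merged; set of 3 now {2, 3}
Step 9: union(2, 3) -> already same set; set of 2 now {2, 3}
Step 10: find(4) -> no change; set of 4 is {0, 1, 4, 6}
Step 11: find(1) -> no change; set of 1 is {0, 1, 4, 6}
Step 12: union(7, 0) -> merged; set of 7 now {0, 1, 4, 6, 7}
Step 13: find(8) -> no change; set of 8 is {8}
Step 14: find(5) -> no change; set of 5 is {5}
Step 15: find(4) -> no change; set of 4 is {0, 1, 4, 6, 7}
Step 16: union(4, 2) -> merged; set of 4 now {0, 1, 2, 3, 4, 6, 7}
Step 17: union(2, 4) -> already same set; set of 2 now {0, 1, 2, 3, 4, 6, 7}
Component of 7: {0, 1, 2, 3, 4, 6, 7}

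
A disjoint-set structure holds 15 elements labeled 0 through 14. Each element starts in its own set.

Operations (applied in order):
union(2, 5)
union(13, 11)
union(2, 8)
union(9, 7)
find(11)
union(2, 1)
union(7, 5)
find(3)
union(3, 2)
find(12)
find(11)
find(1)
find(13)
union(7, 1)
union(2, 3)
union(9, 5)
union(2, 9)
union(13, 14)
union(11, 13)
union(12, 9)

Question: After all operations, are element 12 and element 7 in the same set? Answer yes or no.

Step 1: union(2, 5) -> merged; set of 2 now {2, 5}
Step 2: union(13, 11) -> merged; set of 13 now {11, 13}
Step 3: union(2, 8) -> merged; set of 2 now {2, 5, 8}
Step 4: union(9, 7) -> merged; set of 9 now {7, 9}
Step 5: find(11) -> no change; set of 11 is {11, 13}
Step 6: union(2, 1) -> merged; set of 2 now {1, 2, 5, 8}
Step 7: union(7, 5) -> merged; set of 7 now {1, 2, 5, 7, 8, 9}
Step 8: find(3) -> no change; set of 3 is {3}
Step 9: union(3, 2) -> merged; set of 3 now {1, 2, 3, 5, 7, 8, 9}
Step 10: find(12) -> no change; set of 12 is {12}
Step 11: find(11) -> no change; set of 11 is {11, 13}
Step 12: find(1) -> no change; set of 1 is {1, 2, 3, 5, 7, 8, 9}
Step 13: find(13) -> no change; set of 13 is {11, 13}
Step 14: union(7, 1) -> already same set; set of 7 now {1, 2, 3, 5, 7, 8, 9}
Step 15: union(2, 3) -> already same set; set of 2 now {1, 2, 3, 5, 7, 8, 9}
Step 16: union(9, 5) -> already same set; set of 9 now {1, 2, 3, 5, 7, 8, 9}
Step 17: union(2, 9) -> already same set; set of 2 now {1, 2, 3, 5, 7, 8, 9}
Step 18: union(13, 14) -> merged; set of 13 now {11, 13, 14}
Step 19: union(11, 13) -> already same set; set of 11 now {11, 13, 14}
Step 20: union(12, 9) -> merged; set of 12 now {1, 2, 3, 5, 7, 8, 9, 12}
Set of 12: {1, 2, 3, 5, 7, 8, 9, 12}; 7 is a member.

Answer: yes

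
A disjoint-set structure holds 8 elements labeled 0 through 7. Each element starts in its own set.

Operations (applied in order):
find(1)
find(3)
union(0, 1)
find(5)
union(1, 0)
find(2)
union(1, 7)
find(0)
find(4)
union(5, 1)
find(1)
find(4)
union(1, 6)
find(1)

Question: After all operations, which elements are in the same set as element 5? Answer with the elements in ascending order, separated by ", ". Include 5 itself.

Step 1: find(1) -> no change; set of 1 is {1}
Step 2: find(3) -> no change; set of 3 is {3}
Step 3: union(0, 1) -> merged; set of 0 now {0, 1}
Step 4: find(5) -> no change; set of 5 is {5}
Step 5: union(1, 0) -> already same set; set of 1 now {0, 1}
Step 6: find(2) -> no change; set of 2 is {2}
Step 7: union(1, 7) -> merged; set of 1 now {0, 1, 7}
Step 8: find(0) -> no change; set of 0 is {0, 1, 7}
Step 9: find(4) -> no change; set of 4 is {4}
Step 10: union(5, 1) -> merged; set of 5 now {0, 1, 5, 7}
Step 11: find(1) -> no change; set of 1 is {0, 1, 5, 7}
Step 12: find(4) -> no change; set of 4 is {4}
Step 13: union(1, 6) -> merged; set of 1 now {0, 1, 5, 6, 7}
Step 14: find(1) -> no change; set of 1 is {0, 1, 5, 6, 7}
Component of 5: {0, 1, 5, 6, 7}

Answer: 0, 1, 5, 6, 7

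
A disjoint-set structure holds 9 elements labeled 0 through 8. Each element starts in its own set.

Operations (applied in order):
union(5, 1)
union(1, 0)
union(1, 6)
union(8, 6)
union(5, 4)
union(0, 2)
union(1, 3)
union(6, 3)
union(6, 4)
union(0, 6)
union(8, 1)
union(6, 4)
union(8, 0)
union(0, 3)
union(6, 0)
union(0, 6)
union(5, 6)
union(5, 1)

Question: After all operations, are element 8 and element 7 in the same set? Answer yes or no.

Answer: no

Derivation:
Step 1: union(5, 1) -> merged; set of 5 now {1, 5}
Step 2: union(1, 0) -> merged; set of 1 now {0, 1, 5}
Step 3: union(1, 6) -> merged; set of 1 now {0, 1, 5, 6}
Step 4: union(8, 6) -> merged; set of 8 now {0, 1, 5, 6, 8}
Step 5: union(5, 4) -> merged; set of 5 now {0, 1, 4, 5, 6, 8}
Step 6: union(0, 2) -> merged; set of 0 now {0, 1, 2, 4, 5, 6, 8}
Step 7: union(1, 3) -> merged; set of 1 now {0, 1, 2, 3, 4, 5, 6, 8}
Step 8: union(6, 3) -> already same set; set of 6 now {0, 1, 2, 3, 4, 5, 6, 8}
Step 9: union(6, 4) -> already same set; set of 6 now {0, 1, 2, 3, 4, 5, 6, 8}
Step 10: union(0, 6) -> already same set; set of 0 now {0, 1, 2, 3, 4, 5, 6, 8}
Step 11: union(8, 1) -> already same set; set of 8 now {0, 1, 2, 3, 4, 5, 6, 8}
Step 12: union(6, 4) -> already same set; set of 6 now {0, 1, 2, 3, 4, 5, 6, 8}
Step 13: union(8, 0) -> already same set; set of 8 now {0, 1, 2, 3, 4, 5, 6, 8}
Step 14: union(0, 3) -> already same set; set of 0 now {0, 1, 2, 3, 4, 5, 6, 8}
Step 15: union(6, 0) -> already same set; set of 6 now {0, 1, 2, 3, 4, 5, 6, 8}
Step 16: union(0, 6) -> already same set; set of 0 now {0, 1, 2, 3, 4, 5, 6, 8}
Step 17: union(5, 6) -> already same set; set of 5 now {0, 1, 2, 3, 4, 5, 6, 8}
Step 18: union(5, 1) -> already same set; set of 5 now {0, 1, 2, 3, 4, 5, 6, 8}
Set of 8: {0, 1, 2, 3, 4, 5, 6, 8}; 7 is not a member.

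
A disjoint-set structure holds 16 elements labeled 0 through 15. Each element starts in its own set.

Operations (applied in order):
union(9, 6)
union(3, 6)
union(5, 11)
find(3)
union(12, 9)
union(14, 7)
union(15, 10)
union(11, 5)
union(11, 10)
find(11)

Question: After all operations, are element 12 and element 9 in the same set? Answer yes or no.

Answer: yes

Derivation:
Step 1: union(9, 6) -> merged; set of 9 now {6, 9}
Step 2: union(3, 6) -> merged; set of 3 now {3, 6, 9}
Step 3: union(5, 11) -> merged; set of 5 now {5, 11}
Step 4: find(3) -> no change; set of 3 is {3, 6, 9}
Step 5: union(12, 9) -> merged; set of 12 now {3, 6, 9, 12}
Step 6: union(14, 7) -> merged; set of 14 now {7, 14}
Step 7: union(15, 10) -> merged; set of 15 now {10, 15}
Step 8: union(11, 5) -> already same set; set of 11 now {5, 11}
Step 9: union(11, 10) -> merged; set of 11 now {5, 10, 11, 15}
Step 10: find(11) -> no change; set of 11 is {5, 10, 11, 15}
Set of 12: {3, 6, 9, 12}; 9 is a member.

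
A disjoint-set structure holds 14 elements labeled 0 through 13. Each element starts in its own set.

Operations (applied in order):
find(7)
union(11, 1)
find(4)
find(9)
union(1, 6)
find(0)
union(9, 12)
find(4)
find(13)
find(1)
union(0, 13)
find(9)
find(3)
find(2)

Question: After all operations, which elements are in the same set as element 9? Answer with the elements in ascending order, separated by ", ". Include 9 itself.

Step 1: find(7) -> no change; set of 7 is {7}
Step 2: union(11, 1) -> merged; set of 11 now {1, 11}
Step 3: find(4) -> no change; set of 4 is {4}
Step 4: find(9) -> no change; set of 9 is {9}
Step 5: union(1, 6) -> merged; set of 1 now {1, 6, 11}
Step 6: find(0) -> no change; set of 0 is {0}
Step 7: union(9, 12) -> merged; set of 9 now {9, 12}
Step 8: find(4) -> no change; set of 4 is {4}
Step 9: find(13) -> no change; set of 13 is {13}
Step 10: find(1) -> no change; set of 1 is {1, 6, 11}
Step 11: union(0, 13) -> merged; set of 0 now {0, 13}
Step 12: find(9) -> no change; set of 9 is {9, 12}
Step 13: find(3) -> no change; set of 3 is {3}
Step 14: find(2) -> no change; set of 2 is {2}
Component of 9: {9, 12}

Answer: 9, 12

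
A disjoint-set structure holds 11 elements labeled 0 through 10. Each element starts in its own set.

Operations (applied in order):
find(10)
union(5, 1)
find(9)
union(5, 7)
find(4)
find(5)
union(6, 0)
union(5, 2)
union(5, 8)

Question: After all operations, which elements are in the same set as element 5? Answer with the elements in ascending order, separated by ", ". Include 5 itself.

Answer: 1, 2, 5, 7, 8

Derivation:
Step 1: find(10) -> no change; set of 10 is {10}
Step 2: union(5, 1) -> merged; set of 5 now {1, 5}
Step 3: find(9) -> no change; set of 9 is {9}
Step 4: union(5, 7) -> merged; set of 5 now {1, 5, 7}
Step 5: find(4) -> no change; set of 4 is {4}
Step 6: find(5) -> no change; set of 5 is {1, 5, 7}
Step 7: union(6, 0) -> merged; set of 6 now {0, 6}
Step 8: union(5, 2) -> merged; set of 5 now {1, 2, 5, 7}
Step 9: union(5, 8) -> merged; set of 5 now {1, 2, 5, 7, 8}
Component of 5: {1, 2, 5, 7, 8}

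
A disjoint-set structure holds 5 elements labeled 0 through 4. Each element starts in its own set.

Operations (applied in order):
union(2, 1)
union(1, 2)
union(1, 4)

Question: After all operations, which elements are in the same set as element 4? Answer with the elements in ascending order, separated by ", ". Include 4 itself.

Step 1: union(2, 1) -> merged; set of 2 now {1, 2}
Step 2: union(1, 2) -> already same set; set of 1 now {1, 2}
Step 3: union(1, 4) -> merged; set of 1 now {1, 2, 4}
Component of 4: {1, 2, 4}

Answer: 1, 2, 4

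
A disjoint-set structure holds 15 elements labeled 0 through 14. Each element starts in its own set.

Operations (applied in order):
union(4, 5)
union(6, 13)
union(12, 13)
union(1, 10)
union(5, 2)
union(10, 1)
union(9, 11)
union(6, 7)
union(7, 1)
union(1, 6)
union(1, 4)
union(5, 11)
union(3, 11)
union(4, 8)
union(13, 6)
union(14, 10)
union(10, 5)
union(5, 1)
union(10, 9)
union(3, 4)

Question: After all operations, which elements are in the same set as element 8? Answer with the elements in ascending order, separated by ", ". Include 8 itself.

Step 1: union(4, 5) -> merged; set of 4 now {4, 5}
Step 2: union(6, 13) -> merged; set of 6 now {6, 13}
Step 3: union(12, 13) -> merged; set of 12 now {6, 12, 13}
Step 4: union(1, 10) -> merged; set of 1 now {1, 10}
Step 5: union(5, 2) -> merged; set of 5 now {2, 4, 5}
Step 6: union(10, 1) -> already same set; set of 10 now {1, 10}
Step 7: union(9, 11) -> merged; set of 9 now {9, 11}
Step 8: union(6, 7) -> merged; set of 6 now {6, 7, 12, 13}
Step 9: union(7, 1) -> merged; set of 7 now {1, 6, 7, 10, 12, 13}
Step 10: union(1, 6) -> already same set; set of 1 now {1, 6, 7, 10, 12, 13}
Step 11: union(1, 4) -> merged; set of 1 now {1, 2, 4, 5, 6, 7, 10, 12, 13}
Step 12: union(5, 11) -> merged; set of 5 now {1, 2, 4, 5, 6, 7, 9, 10, 11, 12, 13}
Step 13: union(3, 11) -> merged; set of 3 now {1, 2, 3, 4, 5, 6, 7, 9, 10, 11, 12, 13}
Step 14: union(4, 8) -> merged; set of 4 now {1, 2, 3, 4, 5, 6, 7, 8, 9, 10, 11, 12, 13}
Step 15: union(13, 6) -> already same set; set of 13 now {1, 2, 3, 4, 5, 6, 7, 8, 9, 10, 11, 12, 13}
Step 16: union(14, 10) -> merged; set of 14 now {1, 2, 3, 4, 5, 6, 7, 8, 9, 10, 11, 12, 13, 14}
Step 17: union(10, 5) -> already same set; set of 10 now {1, 2, 3, 4, 5, 6, 7, 8, 9, 10, 11, 12, 13, 14}
Step 18: union(5, 1) -> already same set; set of 5 now {1, 2, 3, 4, 5, 6, 7, 8, 9, 10, 11, 12, 13, 14}
Step 19: union(10, 9) -> already same set; set of 10 now {1, 2, 3, 4, 5, 6, 7, 8, 9, 10, 11, 12, 13, 14}
Step 20: union(3, 4) -> already same set; set of 3 now {1, 2, 3, 4, 5, 6, 7, 8, 9, 10, 11, 12, 13, 14}
Component of 8: {1, 2, 3, 4, 5, 6, 7, 8, 9, 10, 11, 12, 13, 14}

Answer: 1, 2, 3, 4, 5, 6, 7, 8, 9, 10, 11, 12, 13, 14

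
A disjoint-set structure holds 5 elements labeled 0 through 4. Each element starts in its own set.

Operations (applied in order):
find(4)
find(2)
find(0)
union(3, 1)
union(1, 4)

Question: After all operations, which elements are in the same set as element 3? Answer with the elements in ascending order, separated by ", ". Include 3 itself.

Step 1: find(4) -> no change; set of 4 is {4}
Step 2: find(2) -> no change; set of 2 is {2}
Step 3: find(0) -> no change; set of 0 is {0}
Step 4: union(3, 1) -> merged; set of 3 now {1, 3}
Step 5: union(1, 4) -> merged; set of 1 now {1, 3, 4}
Component of 3: {1, 3, 4}

Answer: 1, 3, 4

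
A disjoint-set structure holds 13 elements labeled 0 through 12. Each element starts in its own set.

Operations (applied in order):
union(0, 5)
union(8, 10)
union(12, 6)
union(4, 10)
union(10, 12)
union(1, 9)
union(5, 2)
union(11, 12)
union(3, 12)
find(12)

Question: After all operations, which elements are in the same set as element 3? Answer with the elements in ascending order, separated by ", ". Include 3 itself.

Step 1: union(0, 5) -> merged; set of 0 now {0, 5}
Step 2: union(8, 10) -> merged; set of 8 now {8, 10}
Step 3: union(12, 6) -> merged; set of 12 now {6, 12}
Step 4: union(4, 10) -> merged; set of 4 now {4, 8, 10}
Step 5: union(10, 12) -> merged; set of 10 now {4, 6, 8, 10, 12}
Step 6: union(1, 9) -> merged; set of 1 now {1, 9}
Step 7: union(5, 2) -> merged; set of 5 now {0, 2, 5}
Step 8: union(11, 12) -> merged; set of 11 now {4, 6, 8, 10, 11, 12}
Step 9: union(3, 12) -> merged; set of 3 now {3, 4, 6, 8, 10, 11, 12}
Step 10: find(12) -> no change; set of 12 is {3, 4, 6, 8, 10, 11, 12}
Component of 3: {3, 4, 6, 8, 10, 11, 12}

Answer: 3, 4, 6, 8, 10, 11, 12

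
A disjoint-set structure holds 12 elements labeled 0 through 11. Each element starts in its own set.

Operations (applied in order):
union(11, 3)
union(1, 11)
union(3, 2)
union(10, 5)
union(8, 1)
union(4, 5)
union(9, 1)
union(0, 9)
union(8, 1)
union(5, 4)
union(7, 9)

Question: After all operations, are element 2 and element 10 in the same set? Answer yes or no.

Answer: no

Derivation:
Step 1: union(11, 3) -> merged; set of 11 now {3, 11}
Step 2: union(1, 11) -> merged; set of 1 now {1, 3, 11}
Step 3: union(3, 2) -> merged; set of 3 now {1, 2, 3, 11}
Step 4: union(10, 5) -> merged; set of 10 now {5, 10}
Step 5: union(8, 1) -> merged; set of 8 now {1, 2, 3, 8, 11}
Step 6: union(4, 5) -> merged; set of 4 now {4, 5, 10}
Step 7: union(9, 1) -> merged; set of 9 now {1, 2, 3, 8, 9, 11}
Step 8: union(0, 9) -> merged; set of 0 now {0, 1, 2, 3, 8, 9, 11}
Step 9: union(8, 1) -> already same set; set of 8 now {0, 1, 2, 3, 8, 9, 11}
Step 10: union(5, 4) -> already same set; set of 5 now {4, 5, 10}
Step 11: union(7, 9) -> merged; set of 7 now {0, 1, 2, 3, 7, 8, 9, 11}
Set of 2: {0, 1, 2, 3, 7, 8, 9, 11}; 10 is not a member.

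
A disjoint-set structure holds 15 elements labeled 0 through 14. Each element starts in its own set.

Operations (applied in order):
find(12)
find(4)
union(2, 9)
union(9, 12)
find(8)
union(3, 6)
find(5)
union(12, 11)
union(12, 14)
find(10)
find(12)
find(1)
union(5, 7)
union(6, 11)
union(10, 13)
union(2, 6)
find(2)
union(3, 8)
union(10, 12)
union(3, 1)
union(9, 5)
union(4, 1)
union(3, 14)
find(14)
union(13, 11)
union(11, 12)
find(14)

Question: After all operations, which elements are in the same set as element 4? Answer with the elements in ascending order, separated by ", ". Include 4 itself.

Answer: 1, 2, 3, 4, 5, 6, 7, 8, 9, 10, 11, 12, 13, 14

Derivation:
Step 1: find(12) -> no change; set of 12 is {12}
Step 2: find(4) -> no change; set of 4 is {4}
Step 3: union(2, 9) -> merged; set of 2 now {2, 9}
Step 4: union(9, 12) -> merged; set of 9 now {2, 9, 12}
Step 5: find(8) -> no change; set of 8 is {8}
Step 6: union(3, 6) -> merged; set of 3 now {3, 6}
Step 7: find(5) -> no change; set of 5 is {5}
Step 8: union(12, 11) -> merged; set of 12 now {2, 9, 11, 12}
Step 9: union(12, 14) -> merged; set of 12 now {2, 9, 11, 12, 14}
Step 10: find(10) -> no change; set of 10 is {10}
Step 11: find(12) -> no change; set of 12 is {2, 9, 11, 12, 14}
Step 12: find(1) -> no change; set of 1 is {1}
Step 13: union(5, 7) -> merged; set of 5 now {5, 7}
Step 14: union(6, 11) -> merged; set of 6 now {2, 3, 6, 9, 11, 12, 14}
Step 15: union(10, 13) -> merged; set of 10 now {10, 13}
Step 16: union(2, 6) -> already same set; set of 2 now {2, 3, 6, 9, 11, 12, 14}
Step 17: find(2) -> no change; set of 2 is {2, 3, 6, 9, 11, 12, 14}
Step 18: union(3, 8) -> merged; set of 3 now {2, 3, 6, 8, 9, 11, 12, 14}
Step 19: union(10, 12) -> merged; set of 10 now {2, 3, 6, 8, 9, 10, 11, 12, 13, 14}
Step 20: union(3, 1) -> merged; set of 3 now {1, 2, 3, 6, 8, 9, 10, 11, 12, 13, 14}
Step 21: union(9, 5) -> merged; set of 9 now {1, 2, 3, 5, 6, 7, 8, 9, 10, 11, 12, 13, 14}
Step 22: union(4, 1) -> merged; set of 4 now {1, 2, 3, 4, 5, 6, 7, 8, 9, 10, 11, 12, 13, 14}
Step 23: union(3, 14) -> already same set; set of 3 now {1, 2, 3, 4, 5, 6, 7, 8, 9, 10, 11, 12, 13, 14}
Step 24: find(14) -> no change; set of 14 is {1, 2, 3, 4, 5, 6, 7, 8, 9, 10, 11, 12, 13, 14}
Step 25: union(13, 11) -> already same set; set of 13 now {1, 2, 3, 4, 5, 6, 7, 8, 9, 10, 11, 12, 13, 14}
Step 26: union(11, 12) -> already same set; set of 11 now {1, 2, 3, 4, 5, 6, 7, 8, 9, 10, 11, 12, 13, 14}
Step 27: find(14) -> no change; set of 14 is {1, 2, 3, 4, 5, 6, 7, 8, 9, 10, 11, 12, 13, 14}
Component of 4: {1, 2, 3, 4, 5, 6, 7, 8, 9, 10, 11, 12, 13, 14}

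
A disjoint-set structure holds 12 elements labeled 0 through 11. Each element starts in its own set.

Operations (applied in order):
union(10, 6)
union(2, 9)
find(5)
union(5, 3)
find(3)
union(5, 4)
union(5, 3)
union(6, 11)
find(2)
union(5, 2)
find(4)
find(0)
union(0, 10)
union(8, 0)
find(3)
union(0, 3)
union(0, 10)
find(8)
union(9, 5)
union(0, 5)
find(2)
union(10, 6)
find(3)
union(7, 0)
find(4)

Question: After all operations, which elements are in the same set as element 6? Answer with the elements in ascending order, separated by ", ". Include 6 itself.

Answer: 0, 2, 3, 4, 5, 6, 7, 8, 9, 10, 11

Derivation:
Step 1: union(10, 6) -> merged; set of 10 now {6, 10}
Step 2: union(2, 9) -> merged; set of 2 now {2, 9}
Step 3: find(5) -> no change; set of 5 is {5}
Step 4: union(5, 3) -> merged; set of 5 now {3, 5}
Step 5: find(3) -> no change; set of 3 is {3, 5}
Step 6: union(5, 4) -> merged; set of 5 now {3, 4, 5}
Step 7: union(5, 3) -> already same set; set of 5 now {3, 4, 5}
Step 8: union(6, 11) -> merged; set of 6 now {6, 10, 11}
Step 9: find(2) -> no change; set of 2 is {2, 9}
Step 10: union(5, 2) -> merged; set of 5 now {2, 3, 4, 5, 9}
Step 11: find(4) -> no change; set of 4 is {2, 3, 4, 5, 9}
Step 12: find(0) -> no change; set of 0 is {0}
Step 13: union(0, 10) -> merged; set of 0 now {0, 6, 10, 11}
Step 14: union(8, 0) -> merged; set of 8 now {0, 6, 8, 10, 11}
Step 15: find(3) -> no change; set of 3 is {2, 3, 4, 5, 9}
Step 16: union(0, 3) -> merged; set of 0 now {0, 2, 3, 4, 5, 6, 8, 9, 10, 11}
Step 17: union(0, 10) -> already same set; set of 0 now {0, 2, 3, 4, 5, 6, 8, 9, 10, 11}
Step 18: find(8) -> no change; set of 8 is {0, 2, 3, 4, 5, 6, 8, 9, 10, 11}
Step 19: union(9, 5) -> already same set; set of 9 now {0, 2, 3, 4, 5, 6, 8, 9, 10, 11}
Step 20: union(0, 5) -> already same set; set of 0 now {0, 2, 3, 4, 5, 6, 8, 9, 10, 11}
Step 21: find(2) -> no change; set of 2 is {0, 2, 3, 4, 5, 6, 8, 9, 10, 11}
Step 22: union(10, 6) -> already same set; set of 10 now {0, 2, 3, 4, 5, 6, 8, 9, 10, 11}
Step 23: find(3) -> no change; set of 3 is {0, 2, 3, 4, 5, 6, 8, 9, 10, 11}
Step 24: union(7, 0) -> merged; set of 7 now {0, 2, 3, 4, 5, 6, 7, 8, 9, 10, 11}
Step 25: find(4) -> no change; set of 4 is {0, 2, 3, 4, 5, 6, 7, 8, 9, 10, 11}
Component of 6: {0, 2, 3, 4, 5, 6, 7, 8, 9, 10, 11}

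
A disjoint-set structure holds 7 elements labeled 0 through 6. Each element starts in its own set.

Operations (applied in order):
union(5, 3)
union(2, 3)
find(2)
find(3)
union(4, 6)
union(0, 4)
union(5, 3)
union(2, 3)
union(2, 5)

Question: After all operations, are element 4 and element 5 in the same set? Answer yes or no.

Step 1: union(5, 3) -> merged; set of 5 now {3, 5}
Step 2: union(2, 3) -> merged; set of 2 now {2, 3, 5}
Step 3: find(2) -> no change; set of 2 is {2, 3, 5}
Step 4: find(3) -> no change; set of 3 is {2, 3, 5}
Step 5: union(4, 6) -> merged; set of 4 now {4, 6}
Step 6: union(0, 4) -> merged; set of 0 now {0, 4, 6}
Step 7: union(5, 3) -> already same set; set of 5 now {2, 3, 5}
Step 8: union(2, 3) -> already same set; set of 2 now {2, 3, 5}
Step 9: union(2, 5) -> already same set; set of 2 now {2, 3, 5}
Set of 4: {0, 4, 6}; 5 is not a member.

Answer: no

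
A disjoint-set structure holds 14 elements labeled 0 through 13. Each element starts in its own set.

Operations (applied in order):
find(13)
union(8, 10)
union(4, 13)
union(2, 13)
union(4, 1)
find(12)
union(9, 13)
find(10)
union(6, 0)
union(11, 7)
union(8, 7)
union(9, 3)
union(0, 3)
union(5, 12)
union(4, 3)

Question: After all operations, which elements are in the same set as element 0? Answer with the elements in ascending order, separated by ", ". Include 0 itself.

Answer: 0, 1, 2, 3, 4, 6, 9, 13

Derivation:
Step 1: find(13) -> no change; set of 13 is {13}
Step 2: union(8, 10) -> merged; set of 8 now {8, 10}
Step 3: union(4, 13) -> merged; set of 4 now {4, 13}
Step 4: union(2, 13) -> merged; set of 2 now {2, 4, 13}
Step 5: union(4, 1) -> merged; set of 4 now {1, 2, 4, 13}
Step 6: find(12) -> no change; set of 12 is {12}
Step 7: union(9, 13) -> merged; set of 9 now {1, 2, 4, 9, 13}
Step 8: find(10) -> no change; set of 10 is {8, 10}
Step 9: union(6, 0) -> merged; set of 6 now {0, 6}
Step 10: union(11, 7) -> merged; set of 11 now {7, 11}
Step 11: union(8, 7) -> merged; set of 8 now {7, 8, 10, 11}
Step 12: union(9, 3) -> merged; set of 9 now {1, 2, 3, 4, 9, 13}
Step 13: union(0, 3) -> merged; set of 0 now {0, 1, 2, 3, 4, 6, 9, 13}
Step 14: union(5, 12) -> merged; set of 5 now {5, 12}
Step 15: union(4, 3) -> already same set; set of 4 now {0, 1, 2, 3, 4, 6, 9, 13}
Component of 0: {0, 1, 2, 3, 4, 6, 9, 13}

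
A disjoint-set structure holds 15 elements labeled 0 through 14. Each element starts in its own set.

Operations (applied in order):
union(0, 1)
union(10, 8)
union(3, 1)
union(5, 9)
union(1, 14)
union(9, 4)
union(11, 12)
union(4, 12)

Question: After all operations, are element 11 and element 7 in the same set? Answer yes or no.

Step 1: union(0, 1) -> merged; set of 0 now {0, 1}
Step 2: union(10, 8) -> merged; set of 10 now {8, 10}
Step 3: union(3, 1) -> merged; set of 3 now {0, 1, 3}
Step 4: union(5, 9) -> merged; set of 5 now {5, 9}
Step 5: union(1, 14) -> merged; set of 1 now {0, 1, 3, 14}
Step 6: union(9, 4) -> merged; set of 9 now {4, 5, 9}
Step 7: union(11, 12) -> merged; set of 11 now {11, 12}
Step 8: union(4, 12) -> merged; set of 4 now {4, 5, 9, 11, 12}
Set of 11: {4, 5, 9, 11, 12}; 7 is not a member.

Answer: no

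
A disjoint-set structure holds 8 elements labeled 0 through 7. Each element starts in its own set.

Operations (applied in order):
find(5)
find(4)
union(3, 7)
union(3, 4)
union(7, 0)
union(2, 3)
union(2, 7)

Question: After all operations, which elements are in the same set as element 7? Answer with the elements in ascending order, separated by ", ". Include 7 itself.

Answer: 0, 2, 3, 4, 7

Derivation:
Step 1: find(5) -> no change; set of 5 is {5}
Step 2: find(4) -> no change; set of 4 is {4}
Step 3: union(3, 7) -> merged; set of 3 now {3, 7}
Step 4: union(3, 4) -> merged; set of 3 now {3, 4, 7}
Step 5: union(7, 0) -> merged; set of 7 now {0, 3, 4, 7}
Step 6: union(2, 3) -> merged; set of 2 now {0, 2, 3, 4, 7}
Step 7: union(2, 7) -> already same set; set of 2 now {0, 2, 3, 4, 7}
Component of 7: {0, 2, 3, 4, 7}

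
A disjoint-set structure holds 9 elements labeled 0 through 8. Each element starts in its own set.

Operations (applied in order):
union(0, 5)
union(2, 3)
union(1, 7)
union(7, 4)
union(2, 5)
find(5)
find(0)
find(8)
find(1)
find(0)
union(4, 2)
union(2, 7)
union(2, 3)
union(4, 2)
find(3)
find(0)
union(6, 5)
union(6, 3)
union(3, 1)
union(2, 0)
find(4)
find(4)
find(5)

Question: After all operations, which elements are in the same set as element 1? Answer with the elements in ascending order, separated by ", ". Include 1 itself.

Answer: 0, 1, 2, 3, 4, 5, 6, 7

Derivation:
Step 1: union(0, 5) -> merged; set of 0 now {0, 5}
Step 2: union(2, 3) -> merged; set of 2 now {2, 3}
Step 3: union(1, 7) -> merged; set of 1 now {1, 7}
Step 4: union(7, 4) -> merged; set of 7 now {1, 4, 7}
Step 5: union(2, 5) -> merged; set of 2 now {0, 2, 3, 5}
Step 6: find(5) -> no change; set of 5 is {0, 2, 3, 5}
Step 7: find(0) -> no change; set of 0 is {0, 2, 3, 5}
Step 8: find(8) -> no change; set of 8 is {8}
Step 9: find(1) -> no change; set of 1 is {1, 4, 7}
Step 10: find(0) -> no change; set of 0 is {0, 2, 3, 5}
Step 11: union(4, 2) -> merged; set of 4 now {0, 1, 2, 3, 4, 5, 7}
Step 12: union(2, 7) -> already same set; set of 2 now {0, 1, 2, 3, 4, 5, 7}
Step 13: union(2, 3) -> already same set; set of 2 now {0, 1, 2, 3, 4, 5, 7}
Step 14: union(4, 2) -> already same set; set of 4 now {0, 1, 2, 3, 4, 5, 7}
Step 15: find(3) -> no change; set of 3 is {0, 1, 2, 3, 4, 5, 7}
Step 16: find(0) -> no change; set of 0 is {0, 1, 2, 3, 4, 5, 7}
Step 17: union(6, 5) -> merged; set of 6 now {0, 1, 2, 3, 4, 5, 6, 7}
Step 18: union(6, 3) -> already same set; set of 6 now {0, 1, 2, 3, 4, 5, 6, 7}
Step 19: union(3, 1) -> already same set; set of 3 now {0, 1, 2, 3, 4, 5, 6, 7}
Step 20: union(2, 0) -> already same set; set of 2 now {0, 1, 2, 3, 4, 5, 6, 7}
Step 21: find(4) -> no change; set of 4 is {0, 1, 2, 3, 4, 5, 6, 7}
Step 22: find(4) -> no change; set of 4 is {0, 1, 2, 3, 4, 5, 6, 7}
Step 23: find(5) -> no change; set of 5 is {0, 1, 2, 3, 4, 5, 6, 7}
Component of 1: {0, 1, 2, 3, 4, 5, 6, 7}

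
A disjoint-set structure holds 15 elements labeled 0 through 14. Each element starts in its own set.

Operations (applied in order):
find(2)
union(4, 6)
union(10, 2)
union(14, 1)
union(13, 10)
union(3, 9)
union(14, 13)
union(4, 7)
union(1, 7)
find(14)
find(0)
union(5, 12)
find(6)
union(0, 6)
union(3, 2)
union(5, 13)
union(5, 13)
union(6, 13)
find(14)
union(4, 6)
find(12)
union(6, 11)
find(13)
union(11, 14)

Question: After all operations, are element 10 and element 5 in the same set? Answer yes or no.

Step 1: find(2) -> no change; set of 2 is {2}
Step 2: union(4, 6) -> merged; set of 4 now {4, 6}
Step 3: union(10, 2) -> merged; set of 10 now {2, 10}
Step 4: union(14, 1) -> merged; set of 14 now {1, 14}
Step 5: union(13, 10) -> merged; set of 13 now {2, 10, 13}
Step 6: union(3, 9) -> merged; set of 3 now {3, 9}
Step 7: union(14, 13) -> merged; set of 14 now {1, 2, 10, 13, 14}
Step 8: union(4, 7) -> merged; set of 4 now {4, 6, 7}
Step 9: union(1, 7) -> merged; set of 1 now {1, 2, 4, 6, 7, 10, 13, 14}
Step 10: find(14) -> no change; set of 14 is {1, 2, 4, 6, 7, 10, 13, 14}
Step 11: find(0) -> no change; set of 0 is {0}
Step 12: union(5, 12) -> merged; set of 5 now {5, 12}
Step 13: find(6) -> no change; set of 6 is {1, 2, 4, 6, 7, 10, 13, 14}
Step 14: union(0, 6) -> merged; set of 0 now {0, 1, 2, 4, 6, 7, 10, 13, 14}
Step 15: union(3, 2) -> merged; set of 3 now {0, 1, 2, 3, 4, 6, 7, 9, 10, 13, 14}
Step 16: union(5, 13) -> merged; set of 5 now {0, 1, 2, 3, 4, 5, 6, 7, 9, 10, 12, 13, 14}
Step 17: union(5, 13) -> already same set; set of 5 now {0, 1, 2, 3, 4, 5, 6, 7, 9, 10, 12, 13, 14}
Step 18: union(6, 13) -> already same set; set of 6 now {0, 1, 2, 3, 4, 5, 6, 7, 9, 10, 12, 13, 14}
Step 19: find(14) -> no change; set of 14 is {0, 1, 2, 3, 4, 5, 6, 7, 9, 10, 12, 13, 14}
Step 20: union(4, 6) -> already same set; set of 4 now {0, 1, 2, 3, 4, 5, 6, 7, 9, 10, 12, 13, 14}
Step 21: find(12) -> no change; set of 12 is {0, 1, 2, 3, 4, 5, 6, 7, 9, 10, 12, 13, 14}
Step 22: union(6, 11) -> merged; set of 6 now {0, 1, 2, 3, 4, 5, 6, 7, 9, 10, 11, 12, 13, 14}
Step 23: find(13) -> no change; set of 13 is {0, 1, 2, 3, 4, 5, 6, 7, 9, 10, 11, 12, 13, 14}
Step 24: union(11, 14) -> already same set; set of 11 now {0, 1, 2, 3, 4, 5, 6, 7, 9, 10, 11, 12, 13, 14}
Set of 10: {0, 1, 2, 3, 4, 5, 6, 7, 9, 10, 11, 12, 13, 14}; 5 is a member.

Answer: yes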